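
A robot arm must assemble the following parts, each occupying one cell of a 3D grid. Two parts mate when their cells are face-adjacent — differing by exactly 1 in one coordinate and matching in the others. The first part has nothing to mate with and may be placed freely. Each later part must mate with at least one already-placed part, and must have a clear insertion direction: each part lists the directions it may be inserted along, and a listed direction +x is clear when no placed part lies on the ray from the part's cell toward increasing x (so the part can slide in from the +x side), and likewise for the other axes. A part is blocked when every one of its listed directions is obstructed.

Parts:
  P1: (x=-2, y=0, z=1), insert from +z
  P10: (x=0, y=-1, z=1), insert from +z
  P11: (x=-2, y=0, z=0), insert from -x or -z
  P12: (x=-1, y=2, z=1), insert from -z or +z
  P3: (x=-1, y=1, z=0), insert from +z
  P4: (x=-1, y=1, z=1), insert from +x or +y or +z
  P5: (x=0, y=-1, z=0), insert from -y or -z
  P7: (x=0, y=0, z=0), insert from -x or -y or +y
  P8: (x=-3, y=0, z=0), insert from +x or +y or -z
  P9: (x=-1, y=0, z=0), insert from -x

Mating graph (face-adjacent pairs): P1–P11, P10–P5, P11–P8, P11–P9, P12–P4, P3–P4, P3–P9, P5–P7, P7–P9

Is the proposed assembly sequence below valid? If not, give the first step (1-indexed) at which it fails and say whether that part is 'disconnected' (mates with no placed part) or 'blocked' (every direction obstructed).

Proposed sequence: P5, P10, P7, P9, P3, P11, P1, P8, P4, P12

1. P5@(0, -1, 0) [-y clear] — {P5}
2. P10@(0, -1, 1) [+z clear] — {P10, P5}
3. P7@(0, 0, 0) [-x clear] — {P10, P5, P7}
4. P9@(-1, 0, 0) [-x clear] — {P10, P5, P7, P9}
5. P3@(-1, 1, 0) [+z clear] — {P10, P3, P5, P7, P9}
6. P11@(-2, 0, 0) [-x clear] — {P10, P11, P3, P5, P7, P9}
7. P1@(-2, 0, 1) [+z clear] — {P1, P10, P11, P3, P5, P7, P9}
8. P8@(-3, 0, 0) [+y clear] — {P1, P10, P11, P3, P5, P7, P8, P9}
9. P4@(-1, 1, 1) [+x clear] — {P1, P10, P11, P3, P4, P5, P7, P8, P9}
10. P12@(-1, 2, 1) [-z clear] — {P1, P10, P11, P12, P3, P4, P5, P7, P8, P9}

Valid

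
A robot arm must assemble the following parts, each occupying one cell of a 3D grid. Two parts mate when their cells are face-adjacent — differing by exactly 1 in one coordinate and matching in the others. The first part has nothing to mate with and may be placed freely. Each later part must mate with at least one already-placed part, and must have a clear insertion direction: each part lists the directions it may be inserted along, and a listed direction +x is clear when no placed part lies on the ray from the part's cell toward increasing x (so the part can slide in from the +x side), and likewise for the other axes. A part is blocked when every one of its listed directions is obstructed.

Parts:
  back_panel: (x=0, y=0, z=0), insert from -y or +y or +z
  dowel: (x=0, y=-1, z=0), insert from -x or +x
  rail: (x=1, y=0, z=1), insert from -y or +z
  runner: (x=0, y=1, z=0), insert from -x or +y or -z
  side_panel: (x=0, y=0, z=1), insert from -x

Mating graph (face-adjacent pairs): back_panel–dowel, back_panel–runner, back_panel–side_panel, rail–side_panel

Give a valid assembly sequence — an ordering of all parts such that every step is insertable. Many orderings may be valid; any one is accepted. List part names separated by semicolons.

side_panel; rail; back_panel; runner; dowel

1. side_panel@(0, 0, 1) [-x clear] — {side_panel}
2. rail@(1, 0, 1) [-y clear] — {rail, side_panel}
3. back_panel@(0, 0, 0) [-y clear] — {back_panel, rail, side_panel}
4. runner@(0, 1, 0) [-x clear] — {back_panel, rail, runner, side_panel}
5. dowel@(0, -1, 0) [-x clear] — {back_panel, dowel, rail, runner, side_panel}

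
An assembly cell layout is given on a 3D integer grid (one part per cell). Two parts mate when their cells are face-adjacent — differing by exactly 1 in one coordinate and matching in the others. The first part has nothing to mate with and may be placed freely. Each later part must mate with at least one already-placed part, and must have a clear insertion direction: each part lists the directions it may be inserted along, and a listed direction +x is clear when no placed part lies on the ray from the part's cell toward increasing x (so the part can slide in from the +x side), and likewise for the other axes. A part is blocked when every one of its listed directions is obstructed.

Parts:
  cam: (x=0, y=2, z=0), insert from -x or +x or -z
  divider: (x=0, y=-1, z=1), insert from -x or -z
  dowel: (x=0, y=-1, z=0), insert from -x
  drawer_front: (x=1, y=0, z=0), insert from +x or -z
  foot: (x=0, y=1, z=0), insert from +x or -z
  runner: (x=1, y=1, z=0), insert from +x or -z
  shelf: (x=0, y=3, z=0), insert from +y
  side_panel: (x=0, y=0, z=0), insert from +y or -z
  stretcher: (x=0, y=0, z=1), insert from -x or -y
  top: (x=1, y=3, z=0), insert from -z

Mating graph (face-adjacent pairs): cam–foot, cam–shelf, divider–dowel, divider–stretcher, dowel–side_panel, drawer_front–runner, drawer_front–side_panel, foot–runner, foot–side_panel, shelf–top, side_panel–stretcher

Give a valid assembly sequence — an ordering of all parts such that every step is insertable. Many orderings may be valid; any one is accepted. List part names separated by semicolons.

1. stretcher@(0, 0, 1) [-x clear] — {stretcher}
2. divider@(0, -1, 1) [-x clear] — {divider, stretcher}
3. dowel@(0, -1, 0) [-x clear] — {divider, dowel, stretcher}
4. side_panel@(0, 0, 0) [+y clear] — {divider, dowel, side_panel, stretcher}
5. drawer_front@(1, 0, 0) [+x clear] — {divider, dowel, drawer_front, side_panel, stretcher}
6. runner@(1, 1, 0) [+x clear] — {divider, dowel, drawer_front, runner, side_panel, stretcher}
7. foot@(0, 1, 0) [-z clear] — {divider, dowel, drawer_front, foot, runner, side_panel, stretcher}
8. cam@(0, 2, 0) [-x clear] — {cam, divider, dowel, drawer_front, foot, runner, side_panel, stretcher}
9. shelf@(0, 3, 0) [+y clear] — {cam, divider, dowel, drawer_front, foot, runner, shelf, side_panel, stretcher}
10. top@(1, 3, 0) [-z clear] — {cam, divider, dowel, drawer_front, foot, runner, shelf, side_panel, stretcher, top}

stretcher; divider; dowel; side_panel; drawer_front; runner; foot; cam; shelf; top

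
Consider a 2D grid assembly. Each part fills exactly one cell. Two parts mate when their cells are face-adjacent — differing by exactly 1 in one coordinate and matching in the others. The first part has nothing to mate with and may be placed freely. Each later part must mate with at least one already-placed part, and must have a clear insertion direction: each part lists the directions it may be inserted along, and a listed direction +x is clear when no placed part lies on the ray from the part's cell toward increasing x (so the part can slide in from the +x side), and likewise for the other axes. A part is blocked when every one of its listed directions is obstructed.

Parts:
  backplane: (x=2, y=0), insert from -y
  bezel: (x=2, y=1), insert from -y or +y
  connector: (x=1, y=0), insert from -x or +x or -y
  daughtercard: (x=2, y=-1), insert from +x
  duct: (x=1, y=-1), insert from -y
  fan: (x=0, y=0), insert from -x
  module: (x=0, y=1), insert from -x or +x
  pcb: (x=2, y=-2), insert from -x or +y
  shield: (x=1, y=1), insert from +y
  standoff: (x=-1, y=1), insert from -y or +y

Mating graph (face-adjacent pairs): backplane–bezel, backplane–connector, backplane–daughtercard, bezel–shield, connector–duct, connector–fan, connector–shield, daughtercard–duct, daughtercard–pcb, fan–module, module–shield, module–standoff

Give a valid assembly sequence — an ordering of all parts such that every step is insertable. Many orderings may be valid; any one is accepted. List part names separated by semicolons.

1. bezel@(2, 1) [-y clear] — {bezel}
2. shield@(1, 1) [+y clear] — {bezel, shield}
3. backplane@(2, 0) [-y clear] — {backplane, bezel, shield}
4. daughtercard@(2, -1) [+x clear] — {backplane, bezel, daughtercard, shield}
5. duct@(1, -1) [-y clear] — {backplane, bezel, daughtercard, duct, shield}
6. connector@(1, 0) [-x clear] — {backplane, bezel, connector, daughtercard, duct, shield}
7. fan@(0, 0) [-x clear] — {backplane, bezel, connector, daughtercard, duct, fan, shield}
8. pcb@(2, -2) [-x clear] — {backplane, bezel, connector, daughtercard, duct, fan, pcb, shield}
9. module@(0, 1) [-x clear] — {backplane, bezel, connector, daughtercard, duct, fan, module, pcb, shield}
10. standoff@(-1, 1) [-y clear] — {backplane, bezel, connector, daughtercard, duct, fan, module, pcb, shield, standoff}

bezel; shield; backplane; daughtercard; duct; connector; fan; pcb; module; standoff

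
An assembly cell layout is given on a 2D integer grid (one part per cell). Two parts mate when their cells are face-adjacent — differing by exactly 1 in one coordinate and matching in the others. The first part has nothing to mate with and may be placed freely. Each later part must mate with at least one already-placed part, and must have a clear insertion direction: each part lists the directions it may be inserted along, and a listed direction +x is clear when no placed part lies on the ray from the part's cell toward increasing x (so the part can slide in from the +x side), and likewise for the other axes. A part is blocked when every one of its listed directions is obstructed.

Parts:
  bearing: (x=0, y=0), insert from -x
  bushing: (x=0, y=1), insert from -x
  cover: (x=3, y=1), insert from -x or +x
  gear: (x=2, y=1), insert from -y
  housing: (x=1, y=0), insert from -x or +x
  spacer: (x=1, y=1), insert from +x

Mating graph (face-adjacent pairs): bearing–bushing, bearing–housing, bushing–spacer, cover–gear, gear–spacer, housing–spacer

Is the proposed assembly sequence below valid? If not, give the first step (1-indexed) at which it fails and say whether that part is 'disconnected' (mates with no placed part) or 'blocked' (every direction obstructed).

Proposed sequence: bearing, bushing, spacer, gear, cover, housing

1. bearing@(0, 0) [-x clear] — {bearing}
2. bushing@(0, 1) [-x clear] — {bearing, bushing}
3. spacer@(1, 1) [+x clear] — {bearing, bushing, spacer}
4. gear@(2, 1) [-y clear] — {bearing, bushing, gear, spacer}
5. cover@(3, 1) [+x clear] — {bearing, bushing, cover, gear, spacer}
6. housing@(1, 0) [+x clear] — {bearing, bushing, cover, gear, housing, spacer}

Valid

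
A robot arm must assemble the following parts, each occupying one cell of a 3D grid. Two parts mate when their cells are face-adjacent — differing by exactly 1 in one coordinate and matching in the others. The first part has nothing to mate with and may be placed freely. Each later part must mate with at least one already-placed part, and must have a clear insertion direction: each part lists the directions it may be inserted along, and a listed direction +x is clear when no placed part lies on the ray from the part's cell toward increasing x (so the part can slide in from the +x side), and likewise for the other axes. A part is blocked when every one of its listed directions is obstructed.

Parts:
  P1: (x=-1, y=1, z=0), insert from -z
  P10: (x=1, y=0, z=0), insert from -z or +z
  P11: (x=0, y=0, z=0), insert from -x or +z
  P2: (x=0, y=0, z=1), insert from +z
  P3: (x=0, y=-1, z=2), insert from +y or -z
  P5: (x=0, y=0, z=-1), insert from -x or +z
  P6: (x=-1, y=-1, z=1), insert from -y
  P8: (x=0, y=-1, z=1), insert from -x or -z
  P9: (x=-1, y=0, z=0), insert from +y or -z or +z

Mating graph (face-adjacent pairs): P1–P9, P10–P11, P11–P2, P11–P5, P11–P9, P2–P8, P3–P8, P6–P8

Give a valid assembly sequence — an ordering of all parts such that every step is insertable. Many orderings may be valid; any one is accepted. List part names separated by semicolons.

P8; P2; P6; P3; P11; P9; P1; P10; P5

1. P8@(0, -1, 1) [-x clear] — {P8}
2. P2@(0, 0, 1) [+z clear] — {P2, P8}
3. P6@(-1, -1, 1) [-y clear] — {P2, P6, P8}
4. P3@(0, -1, 2) [+y clear] — {P2, P3, P6, P8}
5. P11@(0, 0, 0) [-x clear] — {P11, P2, P3, P6, P8}
6. P9@(-1, 0, 0) [+y clear] — {P11, P2, P3, P6, P8, P9}
7. P1@(-1, 1, 0) [-z clear] — {P1, P11, P2, P3, P6, P8, P9}
8. P10@(1, 0, 0) [-z clear] — {P1, P10, P11, P2, P3, P6, P8, P9}
9. P5@(0, 0, -1) [-x clear] — {P1, P10, P11, P2, P3, P5, P6, P8, P9}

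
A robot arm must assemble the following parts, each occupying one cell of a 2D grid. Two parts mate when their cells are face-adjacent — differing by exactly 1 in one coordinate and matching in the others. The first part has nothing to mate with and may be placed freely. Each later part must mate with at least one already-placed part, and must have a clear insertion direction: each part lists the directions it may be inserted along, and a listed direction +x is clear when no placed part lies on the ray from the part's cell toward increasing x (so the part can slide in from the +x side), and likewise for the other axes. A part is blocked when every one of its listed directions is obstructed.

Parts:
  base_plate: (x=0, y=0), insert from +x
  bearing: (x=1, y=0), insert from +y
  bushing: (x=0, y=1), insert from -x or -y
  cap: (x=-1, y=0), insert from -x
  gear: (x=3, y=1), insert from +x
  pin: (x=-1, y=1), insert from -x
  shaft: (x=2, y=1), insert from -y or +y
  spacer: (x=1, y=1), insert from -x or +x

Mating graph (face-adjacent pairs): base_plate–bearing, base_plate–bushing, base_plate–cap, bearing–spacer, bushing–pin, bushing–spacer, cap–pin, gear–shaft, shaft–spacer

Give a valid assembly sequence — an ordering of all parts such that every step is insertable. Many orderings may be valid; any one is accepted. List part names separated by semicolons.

base_plate; cap; bearing; spacer; bushing; pin; shaft; gear

1. base_plate@(0, 0) [+x clear] — {base_plate}
2. cap@(-1, 0) [-x clear] — {base_plate, cap}
3. bearing@(1, 0) [+y clear] — {base_plate, bearing, cap}
4. spacer@(1, 1) [-x clear] — {base_plate, bearing, cap, spacer}
5. bushing@(0, 1) [-x clear] — {base_plate, bearing, bushing, cap, spacer}
6. pin@(-1, 1) [-x clear] — {base_plate, bearing, bushing, cap, pin, spacer}
7. shaft@(2, 1) [-y clear] — {base_plate, bearing, bushing, cap, pin, shaft, spacer}
8. gear@(3, 1) [+x clear] — {base_plate, bearing, bushing, cap, gear, pin, shaft, spacer}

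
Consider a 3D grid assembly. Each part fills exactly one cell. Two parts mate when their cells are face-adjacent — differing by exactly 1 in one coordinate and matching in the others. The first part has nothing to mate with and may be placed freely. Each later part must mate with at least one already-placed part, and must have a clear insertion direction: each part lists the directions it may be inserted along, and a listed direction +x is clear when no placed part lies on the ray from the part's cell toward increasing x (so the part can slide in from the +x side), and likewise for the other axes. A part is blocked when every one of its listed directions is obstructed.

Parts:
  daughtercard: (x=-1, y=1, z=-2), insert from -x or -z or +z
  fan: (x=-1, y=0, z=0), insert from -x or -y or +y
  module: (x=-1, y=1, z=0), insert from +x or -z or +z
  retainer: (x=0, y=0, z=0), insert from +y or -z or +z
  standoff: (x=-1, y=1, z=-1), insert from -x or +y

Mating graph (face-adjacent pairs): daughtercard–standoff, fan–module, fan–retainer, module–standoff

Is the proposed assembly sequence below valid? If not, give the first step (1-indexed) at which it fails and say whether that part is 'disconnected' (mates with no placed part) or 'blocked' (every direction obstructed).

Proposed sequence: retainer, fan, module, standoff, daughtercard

1. retainer@(0, 0, 0) [+y clear] — {retainer}
2. fan@(-1, 0, 0) [-x clear] — {fan, retainer}
3. module@(-1, 1, 0) [+x clear] — {fan, module, retainer}
4. standoff@(-1, 1, -1) [-x clear] — {fan, module, retainer, standoff}
5. daughtercard@(-1, 1, -2) [-x clear] — {daughtercard, fan, module, retainer, standoff}

Valid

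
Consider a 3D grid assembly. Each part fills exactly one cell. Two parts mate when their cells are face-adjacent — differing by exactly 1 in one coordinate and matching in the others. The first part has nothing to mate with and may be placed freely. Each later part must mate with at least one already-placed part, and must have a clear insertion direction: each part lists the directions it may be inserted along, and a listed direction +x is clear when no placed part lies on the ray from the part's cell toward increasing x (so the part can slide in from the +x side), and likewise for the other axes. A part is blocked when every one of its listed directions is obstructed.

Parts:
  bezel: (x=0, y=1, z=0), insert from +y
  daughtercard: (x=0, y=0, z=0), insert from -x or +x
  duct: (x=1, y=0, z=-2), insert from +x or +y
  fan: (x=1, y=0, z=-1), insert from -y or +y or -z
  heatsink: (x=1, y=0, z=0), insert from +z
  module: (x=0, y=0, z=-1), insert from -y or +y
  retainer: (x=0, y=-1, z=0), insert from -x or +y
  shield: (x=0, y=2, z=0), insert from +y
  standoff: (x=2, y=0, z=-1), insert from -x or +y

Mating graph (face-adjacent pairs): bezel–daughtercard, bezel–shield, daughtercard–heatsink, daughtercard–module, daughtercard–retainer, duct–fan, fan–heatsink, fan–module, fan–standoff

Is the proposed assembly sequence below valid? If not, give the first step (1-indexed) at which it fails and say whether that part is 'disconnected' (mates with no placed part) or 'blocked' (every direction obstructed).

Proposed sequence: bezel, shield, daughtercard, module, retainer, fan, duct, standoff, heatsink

Valid

1. bezel@(0, 1, 0) [+y clear] — {bezel}
2. shield@(0, 2, 0) [+y clear] — {bezel, shield}
3. daughtercard@(0, 0, 0) [-x clear] — {bezel, daughtercard, shield}
4. module@(0, 0, -1) [-y clear] — {bezel, daughtercard, module, shield}
5. retainer@(0, -1, 0) [-x clear] — {bezel, daughtercard, module, retainer, shield}
6. fan@(1, 0, -1) [-y clear] — {bezel, daughtercard, fan, module, retainer, shield}
7. duct@(1, 0, -2) [+x clear] — {bezel, daughtercard, duct, fan, module, retainer, shield}
8. standoff@(2, 0, -1) [+y clear] — {bezel, daughtercard, duct, fan, module, retainer, shield, standoff}
9. heatsink@(1, 0, 0) [+z clear] — {bezel, daughtercard, duct, fan, heatsink, module, retainer, shield, standoff}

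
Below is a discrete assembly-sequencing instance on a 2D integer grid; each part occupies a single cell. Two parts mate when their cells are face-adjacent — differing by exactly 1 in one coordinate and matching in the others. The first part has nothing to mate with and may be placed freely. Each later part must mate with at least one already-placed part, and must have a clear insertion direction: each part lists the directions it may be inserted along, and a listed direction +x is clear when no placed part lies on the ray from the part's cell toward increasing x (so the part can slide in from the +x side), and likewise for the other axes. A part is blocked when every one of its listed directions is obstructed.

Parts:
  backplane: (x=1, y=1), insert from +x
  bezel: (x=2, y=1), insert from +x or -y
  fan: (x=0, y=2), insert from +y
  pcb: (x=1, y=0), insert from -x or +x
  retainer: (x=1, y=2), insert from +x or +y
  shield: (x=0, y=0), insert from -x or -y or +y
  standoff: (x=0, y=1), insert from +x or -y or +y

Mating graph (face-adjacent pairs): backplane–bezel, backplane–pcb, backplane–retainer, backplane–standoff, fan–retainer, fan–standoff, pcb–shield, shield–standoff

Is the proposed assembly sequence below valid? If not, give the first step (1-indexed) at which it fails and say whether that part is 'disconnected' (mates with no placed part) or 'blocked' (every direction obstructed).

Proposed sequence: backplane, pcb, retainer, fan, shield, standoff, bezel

1. backplane@(1, 1) [+x clear] — {backplane}
2. pcb@(1, 0) [-x clear] — {backplane, pcb}
3. retainer@(1, 2) [+x clear] — {backplane, pcb, retainer}
4. fan@(0, 2) [+y clear] — {backplane, fan, pcb, retainer}
5. shield@(0, 0) [-x clear] — {backplane, fan, pcb, retainer, shield}
6. standoff@(0, 1) — +x/-y/+y all obstructed ⇒ blocked

Invalid at step 6 (blocked)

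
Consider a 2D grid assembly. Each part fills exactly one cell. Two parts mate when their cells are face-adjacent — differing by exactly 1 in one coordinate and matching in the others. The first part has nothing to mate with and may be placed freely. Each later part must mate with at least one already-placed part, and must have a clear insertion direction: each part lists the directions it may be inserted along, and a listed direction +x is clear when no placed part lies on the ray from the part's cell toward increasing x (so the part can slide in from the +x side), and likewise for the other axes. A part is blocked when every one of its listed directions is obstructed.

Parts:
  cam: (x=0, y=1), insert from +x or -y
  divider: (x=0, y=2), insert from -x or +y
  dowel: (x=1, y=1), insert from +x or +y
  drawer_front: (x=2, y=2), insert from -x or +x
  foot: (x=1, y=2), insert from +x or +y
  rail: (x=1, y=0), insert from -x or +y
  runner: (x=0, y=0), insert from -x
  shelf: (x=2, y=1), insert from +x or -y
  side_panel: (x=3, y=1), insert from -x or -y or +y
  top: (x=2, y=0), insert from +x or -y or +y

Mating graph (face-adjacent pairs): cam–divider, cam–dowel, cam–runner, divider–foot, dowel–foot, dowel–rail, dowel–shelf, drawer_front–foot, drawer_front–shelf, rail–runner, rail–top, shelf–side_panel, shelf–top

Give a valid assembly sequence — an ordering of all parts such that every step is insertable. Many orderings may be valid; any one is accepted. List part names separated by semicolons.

1. side_panel@(3, 1) [-x clear] — {side_panel}
2. shelf@(2, 1) [-y clear] — {shelf, side_panel}
3. drawer_front@(2, 2) [-x clear] — {drawer_front, shelf, side_panel}
4. top@(2, 0) [+x clear] — {drawer_front, shelf, side_panel, top}
5. rail@(1, 0) [-x clear] — {drawer_front, rail, shelf, side_panel, top}
6. dowel@(1, 1) [+y clear] — {dowel, drawer_front, rail, shelf, side_panel, top}
7. cam@(0, 1) [-y clear] — {cam, dowel, drawer_front, rail, shelf, side_panel, top}
8. runner@(0, 0) [-x clear] — {cam, dowel, drawer_front, rail, runner, shelf, side_panel, top}
9. foot@(1, 2) [+y clear] — {cam, dowel, drawer_front, foot, rail, runner, shelf, side_panel, top}
10. divider@(0, 2) [-x clear] — {cam, divider, dowel, drawer_front, foot, rail, runner, shelf, side_panel, top}

side_panel; shelf; drawer_front; top; rail; dowel; cam; runner; foot; divider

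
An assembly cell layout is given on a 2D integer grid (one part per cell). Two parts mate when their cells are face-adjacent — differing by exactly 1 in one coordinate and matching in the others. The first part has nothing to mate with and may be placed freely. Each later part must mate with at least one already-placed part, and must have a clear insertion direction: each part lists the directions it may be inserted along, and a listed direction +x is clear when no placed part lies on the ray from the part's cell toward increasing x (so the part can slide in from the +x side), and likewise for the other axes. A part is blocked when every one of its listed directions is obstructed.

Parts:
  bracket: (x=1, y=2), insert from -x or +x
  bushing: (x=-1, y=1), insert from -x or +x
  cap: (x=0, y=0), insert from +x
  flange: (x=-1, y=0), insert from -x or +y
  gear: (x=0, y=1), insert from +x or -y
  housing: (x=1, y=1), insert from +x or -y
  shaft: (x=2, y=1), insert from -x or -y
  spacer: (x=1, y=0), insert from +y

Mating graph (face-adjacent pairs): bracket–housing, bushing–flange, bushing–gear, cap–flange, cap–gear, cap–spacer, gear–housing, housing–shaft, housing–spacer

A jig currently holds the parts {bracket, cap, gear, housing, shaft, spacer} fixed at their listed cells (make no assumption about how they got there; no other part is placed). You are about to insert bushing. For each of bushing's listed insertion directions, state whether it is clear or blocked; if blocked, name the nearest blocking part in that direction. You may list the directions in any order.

-x: ray from bushing(-1, 1) has no placed part ⇒ clear
+x: nearest on ray is gear@(0, 1) ⇒ blocked

+x: blocked by gear; -x: clear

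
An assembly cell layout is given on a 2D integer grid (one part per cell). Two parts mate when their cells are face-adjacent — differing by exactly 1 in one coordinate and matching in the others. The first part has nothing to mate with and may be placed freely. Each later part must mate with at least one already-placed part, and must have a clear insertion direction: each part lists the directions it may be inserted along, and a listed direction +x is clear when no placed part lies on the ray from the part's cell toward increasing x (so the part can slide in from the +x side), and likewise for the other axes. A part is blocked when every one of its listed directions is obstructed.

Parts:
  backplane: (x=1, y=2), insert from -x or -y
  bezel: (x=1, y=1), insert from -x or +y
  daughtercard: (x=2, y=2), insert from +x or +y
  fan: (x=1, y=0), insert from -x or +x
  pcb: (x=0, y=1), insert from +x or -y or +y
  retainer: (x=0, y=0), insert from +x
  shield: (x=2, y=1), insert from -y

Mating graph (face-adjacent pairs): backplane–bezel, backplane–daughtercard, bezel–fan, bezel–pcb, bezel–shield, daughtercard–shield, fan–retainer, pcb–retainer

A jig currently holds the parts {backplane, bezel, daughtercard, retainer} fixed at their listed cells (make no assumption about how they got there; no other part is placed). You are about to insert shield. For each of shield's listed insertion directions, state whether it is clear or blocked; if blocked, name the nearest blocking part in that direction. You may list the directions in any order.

-y: clear

-y: ray from shield(2, 1) has no placed part ⇒ clear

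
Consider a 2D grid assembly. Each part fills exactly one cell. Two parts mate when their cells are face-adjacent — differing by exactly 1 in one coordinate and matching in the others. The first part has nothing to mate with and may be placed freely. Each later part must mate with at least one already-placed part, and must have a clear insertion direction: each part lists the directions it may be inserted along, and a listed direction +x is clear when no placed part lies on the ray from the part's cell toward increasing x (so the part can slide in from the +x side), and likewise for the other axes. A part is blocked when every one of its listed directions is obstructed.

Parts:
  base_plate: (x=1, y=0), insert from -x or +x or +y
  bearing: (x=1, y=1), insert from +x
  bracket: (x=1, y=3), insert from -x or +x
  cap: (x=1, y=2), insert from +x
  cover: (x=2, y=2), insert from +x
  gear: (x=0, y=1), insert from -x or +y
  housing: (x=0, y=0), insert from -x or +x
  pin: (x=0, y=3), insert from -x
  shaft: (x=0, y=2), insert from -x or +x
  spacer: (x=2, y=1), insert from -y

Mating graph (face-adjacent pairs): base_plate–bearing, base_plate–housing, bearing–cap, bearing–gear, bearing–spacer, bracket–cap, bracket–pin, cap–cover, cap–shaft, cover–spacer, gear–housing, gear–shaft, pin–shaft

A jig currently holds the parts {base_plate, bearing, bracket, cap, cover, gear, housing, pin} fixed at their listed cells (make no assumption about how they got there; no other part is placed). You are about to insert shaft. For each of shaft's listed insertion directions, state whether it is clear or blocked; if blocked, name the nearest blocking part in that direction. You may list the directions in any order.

+x: blocked by cap; -x: clear

-x: ray from shaft(0, 2) has no placed part ⇒ clear
+x: nearest on ray is cap@(1, 2) ⇒ blocked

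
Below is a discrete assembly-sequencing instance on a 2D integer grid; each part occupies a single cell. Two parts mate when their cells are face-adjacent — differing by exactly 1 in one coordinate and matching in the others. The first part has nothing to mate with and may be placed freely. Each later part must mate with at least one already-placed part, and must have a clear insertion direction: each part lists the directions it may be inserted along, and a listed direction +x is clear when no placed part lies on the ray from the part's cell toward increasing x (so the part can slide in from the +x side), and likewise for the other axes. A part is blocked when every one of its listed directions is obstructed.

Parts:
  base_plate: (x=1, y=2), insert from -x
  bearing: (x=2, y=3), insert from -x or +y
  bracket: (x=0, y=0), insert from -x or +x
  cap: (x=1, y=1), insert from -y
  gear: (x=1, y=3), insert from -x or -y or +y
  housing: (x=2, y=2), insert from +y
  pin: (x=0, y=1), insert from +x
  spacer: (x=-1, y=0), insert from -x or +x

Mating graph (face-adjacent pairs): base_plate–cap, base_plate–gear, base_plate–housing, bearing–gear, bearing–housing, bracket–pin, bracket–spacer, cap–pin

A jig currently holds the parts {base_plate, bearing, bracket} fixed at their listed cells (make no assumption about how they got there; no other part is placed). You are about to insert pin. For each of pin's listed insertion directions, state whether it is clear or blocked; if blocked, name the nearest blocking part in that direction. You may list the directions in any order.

+x: ray from pin(0, 1) has no placed part ⇒ clear

+x: clear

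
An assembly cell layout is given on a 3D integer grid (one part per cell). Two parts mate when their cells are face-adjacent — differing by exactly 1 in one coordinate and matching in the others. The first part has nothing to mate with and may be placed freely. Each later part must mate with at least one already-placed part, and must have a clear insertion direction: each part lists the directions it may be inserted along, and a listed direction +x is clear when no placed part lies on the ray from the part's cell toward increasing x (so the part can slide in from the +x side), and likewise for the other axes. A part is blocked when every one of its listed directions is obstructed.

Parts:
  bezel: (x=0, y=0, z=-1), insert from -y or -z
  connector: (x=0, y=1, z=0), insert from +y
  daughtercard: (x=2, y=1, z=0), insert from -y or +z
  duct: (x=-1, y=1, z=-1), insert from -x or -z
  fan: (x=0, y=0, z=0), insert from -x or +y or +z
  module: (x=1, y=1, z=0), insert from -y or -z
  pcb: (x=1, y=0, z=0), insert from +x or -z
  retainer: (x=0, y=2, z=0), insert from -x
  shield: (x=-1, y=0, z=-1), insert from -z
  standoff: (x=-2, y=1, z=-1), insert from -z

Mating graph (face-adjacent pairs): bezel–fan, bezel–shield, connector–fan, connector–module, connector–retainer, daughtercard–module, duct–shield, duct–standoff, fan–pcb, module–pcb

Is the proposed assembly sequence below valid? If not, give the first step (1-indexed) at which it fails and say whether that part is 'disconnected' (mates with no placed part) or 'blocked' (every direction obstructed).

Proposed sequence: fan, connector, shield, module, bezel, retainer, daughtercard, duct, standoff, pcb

Invalid at step 3 (disconnected)

1. fan@(0, 0, 0) [-x clear] — {fan}
2. connector@(0, 1, 0) [+y clear] — {connector, fan}
3. shield@(-1, 0, -1) — no placed neighbour ⇒ disconnected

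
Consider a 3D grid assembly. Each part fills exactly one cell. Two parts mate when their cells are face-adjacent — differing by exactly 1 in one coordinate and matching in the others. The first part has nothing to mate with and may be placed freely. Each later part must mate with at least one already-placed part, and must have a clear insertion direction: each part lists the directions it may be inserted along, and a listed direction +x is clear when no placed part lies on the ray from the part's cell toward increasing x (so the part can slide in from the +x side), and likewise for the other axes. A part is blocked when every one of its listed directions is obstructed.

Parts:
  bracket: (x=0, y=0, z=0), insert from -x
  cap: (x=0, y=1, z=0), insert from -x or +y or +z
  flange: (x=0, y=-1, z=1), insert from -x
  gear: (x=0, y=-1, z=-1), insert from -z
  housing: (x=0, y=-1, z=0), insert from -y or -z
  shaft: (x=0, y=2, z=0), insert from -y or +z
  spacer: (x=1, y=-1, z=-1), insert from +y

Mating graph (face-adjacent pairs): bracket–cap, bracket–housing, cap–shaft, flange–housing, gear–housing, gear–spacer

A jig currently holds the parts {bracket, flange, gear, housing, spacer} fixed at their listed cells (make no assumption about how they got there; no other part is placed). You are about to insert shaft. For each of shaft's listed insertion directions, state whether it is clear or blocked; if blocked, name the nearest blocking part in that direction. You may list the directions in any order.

+z: clear; -y: blocked by bracket

-y: nearest on ray is bracket@(0, 0, 0) ⇒ blocked
+z: ray from shaft(0, 2, 0) has no placed part ⇒ clear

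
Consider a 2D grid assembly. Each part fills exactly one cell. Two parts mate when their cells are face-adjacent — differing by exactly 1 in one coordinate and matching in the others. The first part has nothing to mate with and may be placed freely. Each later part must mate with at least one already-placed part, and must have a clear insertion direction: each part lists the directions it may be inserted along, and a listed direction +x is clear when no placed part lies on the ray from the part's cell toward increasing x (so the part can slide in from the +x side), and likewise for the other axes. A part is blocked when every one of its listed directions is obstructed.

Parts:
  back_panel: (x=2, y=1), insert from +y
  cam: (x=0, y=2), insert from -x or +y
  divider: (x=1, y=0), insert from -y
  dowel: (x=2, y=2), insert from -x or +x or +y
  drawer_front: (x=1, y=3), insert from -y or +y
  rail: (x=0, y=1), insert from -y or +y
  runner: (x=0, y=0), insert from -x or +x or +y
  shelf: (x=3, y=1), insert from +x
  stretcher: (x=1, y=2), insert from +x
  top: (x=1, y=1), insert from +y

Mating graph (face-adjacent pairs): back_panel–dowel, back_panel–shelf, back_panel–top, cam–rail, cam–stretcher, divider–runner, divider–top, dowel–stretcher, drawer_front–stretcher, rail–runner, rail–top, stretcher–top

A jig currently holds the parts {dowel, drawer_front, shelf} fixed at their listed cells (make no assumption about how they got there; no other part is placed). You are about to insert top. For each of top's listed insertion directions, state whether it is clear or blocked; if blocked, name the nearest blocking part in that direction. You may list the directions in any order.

+y: blocked by drawer_front

+y: nearest on ray is drawer_front@(1, 3) ⇒ blocked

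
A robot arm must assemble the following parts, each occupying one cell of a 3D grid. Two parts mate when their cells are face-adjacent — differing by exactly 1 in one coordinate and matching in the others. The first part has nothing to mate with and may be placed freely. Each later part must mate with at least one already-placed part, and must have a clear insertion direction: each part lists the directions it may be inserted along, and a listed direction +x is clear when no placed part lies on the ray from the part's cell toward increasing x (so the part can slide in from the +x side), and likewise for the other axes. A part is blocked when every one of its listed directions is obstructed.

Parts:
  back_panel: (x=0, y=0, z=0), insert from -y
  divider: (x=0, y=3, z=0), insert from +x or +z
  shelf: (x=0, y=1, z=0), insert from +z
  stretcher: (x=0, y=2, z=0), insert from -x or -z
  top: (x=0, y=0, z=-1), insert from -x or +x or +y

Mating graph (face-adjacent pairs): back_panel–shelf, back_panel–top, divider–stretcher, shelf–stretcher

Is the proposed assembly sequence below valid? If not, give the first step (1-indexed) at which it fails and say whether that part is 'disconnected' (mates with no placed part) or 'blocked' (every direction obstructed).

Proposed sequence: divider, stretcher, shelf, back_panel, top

1. divider@(0, 3, 0) [+x clear] — {divider}
2. stretcher@(0, 2, 0) [-x clear] — {divider, stretcher}
3. shelf@(0, 1, 0) [+z clear] — {divider, shelf, stretcher}
4. back_panel@(0, 0, 0) [-y clear] — {back_panel, divider, shelf, stretcher}
5. top@(0, 0, -1) [-x clear] — {back_panel, divider, shelf, stretcher, top}

Valid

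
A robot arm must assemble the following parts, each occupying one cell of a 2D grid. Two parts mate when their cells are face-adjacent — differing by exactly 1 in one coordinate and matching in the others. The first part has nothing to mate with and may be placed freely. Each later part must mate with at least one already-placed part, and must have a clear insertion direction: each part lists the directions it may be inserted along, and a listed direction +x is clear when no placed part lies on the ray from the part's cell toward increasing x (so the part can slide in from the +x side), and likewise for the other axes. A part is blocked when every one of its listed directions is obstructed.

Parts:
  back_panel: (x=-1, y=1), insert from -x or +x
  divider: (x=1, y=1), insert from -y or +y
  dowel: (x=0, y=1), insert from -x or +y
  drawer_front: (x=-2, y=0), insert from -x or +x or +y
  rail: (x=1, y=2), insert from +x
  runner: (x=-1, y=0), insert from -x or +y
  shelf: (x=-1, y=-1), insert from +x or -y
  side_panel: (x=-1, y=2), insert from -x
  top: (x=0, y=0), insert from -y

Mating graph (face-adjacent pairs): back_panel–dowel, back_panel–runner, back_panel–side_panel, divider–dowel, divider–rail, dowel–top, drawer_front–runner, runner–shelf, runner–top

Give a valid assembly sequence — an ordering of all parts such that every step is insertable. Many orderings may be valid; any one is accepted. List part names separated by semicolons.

runner; shelf; drawer_front; top; dowel; divider; rail; back_panel; side_panel

1. runner@(-1, 0) [-x clear] — {runner}
2. shelf@(-1, -1) [+x clear] — {runner, shelf}
3. drawer_front@(-2, 0) [-x clear] — {drawer_front, runner, shelf}
4. top@(0, 0) [-y clear] — {drawer_front, runner, shelf, top}
5. dowel@(0, 1) [-x clear] — {dowel, drawer_front, runner, shelf, top}
6. divider@(1, 1) [-y clear] — {divider, dowel, drawer_front, runner, shelf, top}
7. rail@(1, 2) [+x clear] — {divider, dowel, drawer_front, rail, runner, shelf, top}
8. back_panel@(-1, 1) [-x clear] — {back_panel, divider, dowel, drawer_front, rail, runner, shelf, top}
9. side_panel@(-1, 2) [-x clear] — {back_panel, divider, dowel, drawer_front, rail, runner, shelf, side_panel, top}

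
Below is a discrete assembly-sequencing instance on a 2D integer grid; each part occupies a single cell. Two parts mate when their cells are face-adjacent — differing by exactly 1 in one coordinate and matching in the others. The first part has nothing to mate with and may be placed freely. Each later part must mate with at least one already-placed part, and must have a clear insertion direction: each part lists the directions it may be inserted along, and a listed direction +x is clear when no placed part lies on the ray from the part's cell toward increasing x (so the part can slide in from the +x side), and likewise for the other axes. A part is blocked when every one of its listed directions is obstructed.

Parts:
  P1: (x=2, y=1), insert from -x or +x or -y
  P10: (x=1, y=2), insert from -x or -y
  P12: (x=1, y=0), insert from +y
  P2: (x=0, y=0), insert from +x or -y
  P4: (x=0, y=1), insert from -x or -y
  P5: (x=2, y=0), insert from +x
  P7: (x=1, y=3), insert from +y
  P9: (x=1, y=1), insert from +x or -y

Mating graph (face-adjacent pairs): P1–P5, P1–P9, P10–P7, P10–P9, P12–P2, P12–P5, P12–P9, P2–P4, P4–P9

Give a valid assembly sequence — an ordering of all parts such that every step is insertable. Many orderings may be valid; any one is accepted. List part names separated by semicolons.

P5; P12; P2; P9; P10; P1; P4; P7

1. P5@(2, 0) [+x clear] — {P5}
2. P12@(1, 0) [+y clear] — {P12, P5}
3. P2@(0, 0) [-y clear] — {P12, P2, P5}
4. P9@(1, 1) [+x clear] — {P12, P2, P5, P9}
5. P10@(1, 2) [-x clear] — {P10, P12, P2, P5, P9}
6. P1@(2, 1) [+x clear] — {P1, P10, P12, P2, P5, P9}
7. P4@(0, 1) [-x clear] — {P1, P10, P12, P2, P4, P5, P9}
8. P7@(1, 3) [+y clear] — {P1, P10, P12, P2, P4, P5, P7, P9}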